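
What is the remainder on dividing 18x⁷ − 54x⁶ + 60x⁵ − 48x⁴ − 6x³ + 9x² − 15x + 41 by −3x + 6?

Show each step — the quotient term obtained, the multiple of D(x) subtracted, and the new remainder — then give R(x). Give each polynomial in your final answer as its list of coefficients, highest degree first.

R = [-1]

Step 1: lead(18x⁷ − 54x⁶ + 60x⁵ − 48x⁴ − 6x³ + 9x² − 15x + 41) ÷ lead(D) = 18x⁷ ÷ −3x = −6x⁶. Subtract (−6x⁶)·D = 18x⁷ − 36x⁶. Remainder: −18x⁶ + 60x⁵ − 48x⁴ − 6x³ + 9x² − 15x + 41.
Step 2: lead(−18x⁶ + 60x⁵ − 48x⁴ − 6x³ + 9x² − 15x + 41) ÷ lead(D) = −18x⁶ ÷ −3x = 6x⁵. Subtract (6x⁵)·D = −18x⁶ + 36x⁵. Remainder: 24x⁵ − 48x⁴ − 6x³ + 9x² − 15x + 41.
Step 3: lead(24x⁵ − 48x⁴ − 6x³ + 9x² − 15x + 41) ÷ lead(D) = 24x⁵ ÷ −3x = −8x⁴. Subtract (−8x⁴)·D = 24x⁵ − 48x⁴. Remainder: −6x³ + 9x² − 15x + 41.
Step 4: lead(−6x³ + 9x² − 15x + 41) ÷ lead(D) = −6x³ ÷ −3x = 2x². Subtract (2x²)·D = −6x³ + 12x². Remainder: −3x² − 15x + 41.
Step 5: lead(−3x² − 15x + 41) ÷ lead(D) = −3x² ÷ −3x = x. Subtract (x)·D = −3x² + 6x. Remainder: −21x + 41.
Step 6: lead(−21x + 41) ÷ lead(D) = −21x ÷ −3x = 7. Subtract (7)·D = −21x + 42. Remainder: −1.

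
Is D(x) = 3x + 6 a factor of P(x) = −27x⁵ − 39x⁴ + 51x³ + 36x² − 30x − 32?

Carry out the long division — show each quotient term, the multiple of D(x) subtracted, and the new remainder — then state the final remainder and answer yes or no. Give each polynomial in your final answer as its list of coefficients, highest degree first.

Step 1: lead(−27x⁵ − 39x⁴ + 51x³ + 36x² − 30x − 32) ÷ lead(D) = −27x⁵ ÷ 3x = −9x⁴. Subtract (−9x⁴)·D = −27x⁵ − 54x⁴. Remainder: 15x⁴ + 51x³ + 36x² − 30x − 32.
Step 2: lead(15x⁴ + 51x³ + 36x² − 30x − 32) ÷ lead(D) = 15x⁴ ÷ 3x = 5x³. Subtract (5x³)·D = 15x⁴ + 30x³. Remainder: 21x³ + 36x² − 30x − 32.
Step 3: lead(21x³ + 36x² − 30x − 32) ÷ lead(D) = 21x³ ÷ 3x = 7x². Subtract (7x²)·D = 21x³ + 42x². Remainder: −6x² − 30x − 32.
Step 4: lead(−6x² − 30x − 32) ÷ lead(D) = −6x² ÷ 3x = −2x. Subtract (−2x)·D = −6x² − 12x. Remainder: −18x − 32.
Step 5: lead(−18x − 32) ÷ lead(D) = −18x ÷ 3x = −6. Subtract (−6)·D = −18x − 36. Remainder: 4.

R = [4], so D(x) is not a factor of P(x). no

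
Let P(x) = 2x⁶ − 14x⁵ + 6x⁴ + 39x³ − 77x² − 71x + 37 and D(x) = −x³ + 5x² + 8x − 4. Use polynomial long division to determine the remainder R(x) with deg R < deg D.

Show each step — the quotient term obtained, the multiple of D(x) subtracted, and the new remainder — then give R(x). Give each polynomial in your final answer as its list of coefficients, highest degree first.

Step 1: lead(2x⁶ − 14x⁵ + 6x⁴ + 39x³ − 77x² − 71x + 37) ÷ lead(D) = 2x⁶ ÷ −x³ = −2x³. Subtract (−2x³)·D = 2x⁶ − 10x⁵ − 16x⁴ + 8x³. Remainder: −4x⁵ + 22x⁴ + 31x³ − 77x² − 71x + 37.
Step 2: lead(−4x⁵ + 22x⁴ + 31x³ − 77x² − 71x + 37) ÷ lead(D) = −4x⁵ ÷ −x³ = 4x². Subtract (4x²)·D = −4x⁵ + 20x⁴ + 32x³ − 16x². Remainder: 2x⁴ − x³ − 61x² − 71x + 37.
Step 3: lead(2x⁴ − x³ − 61x² − 71x + 37) ÷ lead(D) = 2x⁴ ÷ −x³ = −2x. Subtract (−2x)·D = 2x⁴ − 10x³ − 16x² + 8x. Remainder: 9x³ − 45x² − 79x + 37.
Step 4: lead(9x³ − 45x² − 79x + 37) ÷ lead(D) = 9x³ ÷ −x³ = −9. Subtract (−9)·D = 9x³ − 45x² − 72x + 36. Remainder: −7x + 1.

R = [-7, 1]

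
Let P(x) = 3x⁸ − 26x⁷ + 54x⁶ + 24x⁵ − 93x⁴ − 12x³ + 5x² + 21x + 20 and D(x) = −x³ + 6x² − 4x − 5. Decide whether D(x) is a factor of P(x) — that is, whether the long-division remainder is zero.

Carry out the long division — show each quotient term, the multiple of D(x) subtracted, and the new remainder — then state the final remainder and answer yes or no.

Step 1: lead(3x⁸ − 26x⁷ + 54x⁶ + 24x⁵ − 93x⁴ − 12x³ + 5x² + 21x + 20) ÷ lead(D) = 3x⁸ ÷ −x³ = −3x⁵. Subtract (−3x⁵)·D = 3x⁸ − 18x⁷ + 12x⁶ + 15x⁵. Remainder: −8x⁷ + 42x⁶ + 9x⁵ − 93x⁴ − 12x³ + 5x² + 21x + 20.
Step 2: lead(−8x⁷ + 42x⁶ + 9x⁵ − 93x⁴ − 12x³ + 5x² + 21x + 20) ÷ lead(D) = −8x⁷ ÷ −x³ = 8x⁴. Subtract (8x⁴)·D = −8x⁷ + 48x⁶ − 32x⁵ − 40x⁴. Remainder: −6x⁶ + 41x⁵ − 53x⁴ − 12x³ + 5x² + 21x + 20.
Step 3: lead(−6x⁶ + 41x⁵ − 53x⁴ − 12x³ + 5x² + 21x + 20) ÷ lead(D) = −6x⁶ ÷ −x³ = 6x³. Subtract (6x³)·D = −6x⁶ + 36x⁵ − 24x⁴ − 30x³. Remainder: 5x⁵ − 29x⁴ + 18x³ + 5x² + 21x + 20.
Step 4: lead(5x⁵ − 29x⁴ + 18x³ + 5x² + 21x + 20) ÷ lead(D) = 5x⁵ ÷ −x³ = −5x². Subtract (−5x²)·D = 5x⁵ − 30x⁴ + 20x³ + 25x². Remainder: x⁴ − 2x³ − 20x² + 21x + 20.
Step 5: lead(x⁴ − 2x³ − 20x² + 21x + 20) ÷ lead(D) = x⁴ ÷ −x³ = −x. Subtract (−x)·D = x⁴ − 6x³ + 4x² + 5x. Remainder: 4x³ − 24x² + 16x + 20.
Step 6: lead(4x³ − 24x² + 16x + 20) ÷ lead(D) = 4x³ ÷ −x³ = −4. Subtract (−4)·D = 4x³ − 24x² + 16x + 20. Remainder: 0.

R(x) = 0, so D(x) is a factor of P(x). yes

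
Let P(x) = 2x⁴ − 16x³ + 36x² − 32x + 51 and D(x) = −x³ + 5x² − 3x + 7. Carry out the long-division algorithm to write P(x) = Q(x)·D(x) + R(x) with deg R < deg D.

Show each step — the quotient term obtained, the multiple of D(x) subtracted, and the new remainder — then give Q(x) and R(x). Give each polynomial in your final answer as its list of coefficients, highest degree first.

Step 1: lead(2x⁴ − 16x³ + 36x² − 32x + 51) ÷ lead(D) = 2x⁴ ÷ −x³ = −2x. Subtract (−2x)·D = 2x⁴ − 10x³ + 6x² − 14x. Remainder: −6x³ + 30x² − 18x + 51.
Step 2: lead(−6x³ + 30x² − 18x + 51) ÷ lead(D) = −6x³ ÷ −x³ = 6. Subtract (6)·D = −6x³ + 30x² − 18x + 42. Remainder: 9.

Q = [-2, 6]; R = [9]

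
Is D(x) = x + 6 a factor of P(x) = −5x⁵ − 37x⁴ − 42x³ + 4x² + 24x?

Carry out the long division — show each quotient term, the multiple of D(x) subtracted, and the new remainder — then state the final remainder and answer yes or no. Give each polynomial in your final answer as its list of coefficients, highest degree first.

R = [0], so D(x) is a factor of P(x). yes

Step 1: lead(−5x⁵ − 37x⁴ − 42x³ + 4x² + 24x) ÷ lead(D) = −5x⁵ ÷ x = −5x⁴. Subtract (−5x⁴)·D = −5x⁵ − 30x⁴. Remainder: −7x⁴ − 42x³ + 4x² + 24x.
Step 2: lead(−7x⁴ − 42x³ + 4x² + 24x) ÷ lead(D) = −7x⁴ ÷ x = −7x³. Subtract (−7x³)·D = −7x⁴ − 42x³. Remainder: 4x² + 24x.
Step 3: lead(4x² + 24x) ÷ lead(D) = 4x² ÷ x = 4x. Subtract (4x)·D = 4x² + 24x. Remainder: 0.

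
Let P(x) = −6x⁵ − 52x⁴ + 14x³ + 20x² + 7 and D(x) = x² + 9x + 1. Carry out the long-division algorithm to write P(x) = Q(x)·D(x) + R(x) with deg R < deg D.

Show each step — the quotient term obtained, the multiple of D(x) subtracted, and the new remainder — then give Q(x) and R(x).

Step 1: lead(−6x⁵ − 52x⁴ + 14x³ + 20x² + 7) ÷ lead(D) = −6x⁵ ÷ x² = −6x³. Subtract (−6x³)·D = −6x⁵ − 54x⁴ − 6x³. Remainder: 2x⁴ + 20x³ + 20x² + 7.
Step 2: lead(2x⁴ + 20x³ + 20x² + 7) ÷ lead(D) = 2x⁴ ÷ x² = 2x². Subtract (2x²)·D = 2x⁴ + 18x³ + 2x². Remainder: 2x³ + 18x² + 7.
Step 3: lead(2x³ + 18x² + 7) ÷ lead(D) = 2x³ ÷ x² = 2x. Subtract (2x)·D = 2x³ + 18x² + 2x. Remainder: −2x + 7.

Q(x) = −6x³ + 2x² + 2x; R(x) = −2x + 7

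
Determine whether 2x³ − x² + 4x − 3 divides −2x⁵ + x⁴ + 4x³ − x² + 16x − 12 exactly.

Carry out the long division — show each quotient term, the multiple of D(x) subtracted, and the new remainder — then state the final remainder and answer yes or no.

R(x) = 0, so D(x) is a factor of P(x). yes

Step 1: lead(−2x⁵ + x⁴ + 4x³ − x² + 16x − 12) ÷ lead(D) = −2x⁵ ÷ 2x³ = −x². Subtract (−x²)·D = −2x⁵ + x⁴ − 4x³ + 3x². Remainder: 8x³ − 4x² + 16x − 12.
Step 2: lead(8x³ − 4x² + 16x − 12) ÷ lead(D) = 8x³ ÷ 2x³ = 4. Subtract (4)·D = 8x³ − 4x² + 16x − 12. Remainder: 0.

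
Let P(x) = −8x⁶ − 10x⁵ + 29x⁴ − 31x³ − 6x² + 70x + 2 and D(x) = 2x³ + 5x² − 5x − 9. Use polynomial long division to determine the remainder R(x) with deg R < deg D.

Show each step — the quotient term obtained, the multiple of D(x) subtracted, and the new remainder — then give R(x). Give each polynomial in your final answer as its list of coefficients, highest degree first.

R = [4, -7, -7]

Step 1: lead(−8x⁶ − 10x⁵ + 29x⁴ − 31x³ − 6x² + 70x + 2) ÷ lead(D) = −8x⁶ ÷ 2x³ = −4x³. Subtract (−4x³)·D = −8x⁶ − 20x⁵ + 20x⁴ + 36x³. Remainder: 10x⁵ + 9x⁴ − 67x³ − 6x² + 70x + 2.
Step 2: lead(10x⁵ + 9x⁴ − 67x³ − 6x² + 70x + 2) ÷ lead(D) = 10x⁵ ÷ 2x³ = 5x². Subtract (5x²)·D = 10x⁵ + 25x⁴ − 25x³ − 45x². Remainder: −16x⁴ − 42x³ + 39x² + 70x + 2.
Step 3: lead(−16x⁴ − 42x³ + 39x² + 70x + 2) ÷ lead(D) = −16x⁴ ÷ 2x³ = −8x. Subtract (−8x)·D = −16x⁴ − 40x³ + 40x² + 72x. Remainder: −2x³ − x² − 2x + 2.
Step 4: lead(−2x³ − x² − 2x + 2) ÷ lead(D) = −2x³ ÷ 2x³ = −1. Subtract (−1)·D = −2x³ − 5x² + 5x + 9. Remainder: 4x² − 7x − 7.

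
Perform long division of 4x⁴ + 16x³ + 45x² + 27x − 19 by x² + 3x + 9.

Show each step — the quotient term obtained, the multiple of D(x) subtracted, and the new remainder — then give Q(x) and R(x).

Q(x) = 4x² + 4x − 3; R(x) = 8

Step 1: lead(4x⁴ + 16x³ + 45x² + 27x − 19) ÷ lead(D) = 4x⁴ ÷ x² = 4x². Subtract (4x²)·D = 4x⁴ + 12x³ + 36x². Remainder: 4x³ + 9x² + 27x − 19.
Step 2: lead(4x³ + 9x² + 27x − 19) ÷ lead(D) = 4x³ ÷ x² = 4x. Subtract (4x)·D = 4x³ + 12x² + 36x. Remainder: −3x² − 9x − 19.
Step 3: lead(−3x² − 9x − 19) ÷ lead(D) = −3x² ÷ x² = −3. Subtract (−3)·D = −3x² − 9x − 27. Remainder: 8.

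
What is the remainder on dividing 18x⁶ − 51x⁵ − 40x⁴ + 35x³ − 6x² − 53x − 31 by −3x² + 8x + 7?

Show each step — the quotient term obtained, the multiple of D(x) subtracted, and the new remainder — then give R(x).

R(x) = 7x − 3

Step 1: lead(18x⁶ − 51x⁵ − 40x⁴ + 35x³ − 6x² − 53x − 31) ÷ lead(D) = 18x⁶ ÷ −3x² = −6x⁴. Subtract (−6x⁴)·D = 18x⁶ − 48x⁵ − 42x⁴. Remainder: −3x⁵ + 2x⁴ + 35x³ − 6x² − 53x − 31.
Step 2: lead(−3x⁵ + 2x⁴ + 35x³ − 6x² − 53x − 31) ÷ lead(D) = −3x⁵ ÷ −3x² = x³. Subtract (x³)·D = −3x⁵ + 8x⁴ + 7x³. Remainder: −6x⁴ + 28x³ − 6x² − 53x − 31.
Step 3: lead(−6x⁴ + 28x³ − 6x² − 53x − 31) ÷ lead(D) = −6x⁴ ÷ −3x² = 2x². Subtract (2x²)·D = −6x⁴ + 16x³ + 14x². Remainder: 12x³ − 20x² − 53x − 31.
Step 4: lead(12x³ − 20x² − 53x − 31) ÷ lead(D) = 12x³ ÷ −3x² = −4x. Subtract (−4x)·D = 12x³ − 32x² − 28x. Remainder: 12x² − 25x − 31.
Step 5: lead(12x² − 25x − 31) ÷ lead(D) = 12x² ÷ −3x² = −4. Subtract (−4)·D = 12x² − 32x − 28. Remainder: 7x − 3.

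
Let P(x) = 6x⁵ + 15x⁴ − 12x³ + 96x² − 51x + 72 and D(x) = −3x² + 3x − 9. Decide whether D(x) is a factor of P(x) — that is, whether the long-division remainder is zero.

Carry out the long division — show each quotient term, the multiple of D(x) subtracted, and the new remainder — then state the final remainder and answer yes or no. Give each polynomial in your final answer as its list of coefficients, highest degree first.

Step 1: lead(6x⁵ + 15x⁴ − 12x³ + 96x² − 51x + 72) ÷ lead(D) = 6x⁵ ÷ −3x² = −2x³. Subtract (−2x³)·D = 6x⁵ − 6x⁴ + 18x³. Remainder: 21x⁴ − 30x³ + 96x² − 51x + 72.
Step 2: lead(21x⁴ − 30x³ + 96x² − 51x + 72) ÷ lead(D) = 21x⁴ ÷ −3x² = −7x². Subtract (−7x²)·D = 21x⁴ − 21x³ + 63x². Remainder: −9x³ + 33x² − 51x + 72.
Step 3: lead(−9x³ + 33x² − 51x + 72) ÷ lead(D) = −9x³ ÷ −3x² = 3x. Subtract (3x)·D = −9x³ + 9x² − 27x. Remainder: 24x² − 24x + 72.
Step 4: lead(24x² − 24x + 72) ÷ lead(D) = 24x² ÷ −3x² = −8. Subtract (−8)·D = 24x² − 24x + 72. Remainder: 0.

R = [0], so D(x) is a factor of P(x). yes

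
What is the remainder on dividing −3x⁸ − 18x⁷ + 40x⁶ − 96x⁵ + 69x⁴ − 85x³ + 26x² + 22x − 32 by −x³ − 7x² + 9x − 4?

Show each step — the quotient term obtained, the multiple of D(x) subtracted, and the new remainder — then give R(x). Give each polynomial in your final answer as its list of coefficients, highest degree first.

R = [-8]

Step 1: lead(−3x⁸ − 18x⁷ + 40x⁶ − 96x⁵ + 69x⁴ − 85x³ + 26x² + 22x − 32) ÷ lead(D) = −3x⁸ ÷ −x³ = 3x⁵. Subtract (3x⁵)·D = −3x⁸ − 21x⁷ + 27x⁶ − 12x⁵. Remainder: 3x⁷ + 13x⁶ − 84x⁵ + 69x⁴ − 85x³ + 26x² + 22x − 32.
Step 2: lead(3x⁷ + 13x⁶ − 84x⁵ + 69x⁴ − 85x³ + 26x² + 22x − 32) ÷ lead(D) = 3x⁷ ÷ −x³ = −3x⁴. Subtract (−3x⁴)·D = 3x⁷ + 21x⁶ − 27x⁵ + 12x⁴. Remainder: −8x⁶ − 57x⁵ + 57x⁴ − 85x³ + 26x² + 22x − 32.
Step 3: lead(−8x⁶ − 57x⁵ + 57x⁴ − 85x³ + 26x² + 22x − 32) ÷ lead(D) = −8x⁶ ÷ −x³ = 8x³. Subtract (8x³)·D = −8x⁶ − 56x⁵ + 72x⁴ − 32x³. Remainder: −x⁵ − 15x⁴ − 53x³ + 26x² + 22x − 32.
Step 4: lead(−x⁵ − 15x⁴ − 53x³ + 26x² + 22x − 32) ÷ lead(D) = −x⁵ ÷ −x³ = x². Subtract (x²)·D = −x⁵ − 7x⁴ + 9x³ − 4x². Remainder: −8x⁴ − 62x³ + 30x² + 22x − 32.
Step 5: lead(−8x⁴ − 62x³ + 30x² + 22x − 32) ÷ lead(D) = −8x⁴ ÷ −x³ = 8x. Subtract (8x)·D = −8x⁴ − 56x³ + 72x² − 32x. Remainder: −6x³ − 42x² + 54x − 32.
Step 6: lead(−6x³ − 42x² + 54x − 32) ÷ lead(D) = −6x³ ÷ −x³ = 6. Subtract (6)·D = −6x³ − 42x² + 54x − 24. Remainder: −8.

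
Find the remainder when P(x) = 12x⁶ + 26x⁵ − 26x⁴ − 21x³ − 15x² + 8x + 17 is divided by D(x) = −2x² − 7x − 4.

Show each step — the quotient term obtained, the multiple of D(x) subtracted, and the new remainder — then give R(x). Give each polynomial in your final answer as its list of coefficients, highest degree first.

R = [1]

Step 1: lead(12x⁶ + 26x⁵ − 26x⁴ − 21x³ − 15x² + 8x + 17) ÷ lead(D) = 12x⁶ ÷ −2x² = −6x⁴. Subtract (−6x⁴)·D = 12x⁶ + 42x⁵ + 24x⁴. Remainder: −16x⁵ − 50x⁴ − 21x³ − 15x² + 8x + 17.
Step 2: lead(−16x⁵ − 50x⁴ − 21x³ − 15x² + 8x + 17) ÷ lead(D) = −16x⁵ ÷ −2x² = 8x³. Subtract (8x³)·D = −16x⁵ − 56x⁴ − 32x³. Remainder: 6x⁴ + 11x³ − 15x² + 8x + 17.
Step 3: lead(6x⁴ + 11x³ − 15x² + 8x + 17) ÷ lead(D) = 6x⁴ ÷ −2x² = −3x². Subtract (−3x²)·D = 6x⁴ + 21x³ + 12x². Remainder: −10x³ − 27x² + 8x + 17.
Step 4: lead(−10x³ − 27x² + 8x + 17) ÷ lead(D) = −10x³ ÷ −2x² = 5x. Subtract (5x)·D = −10x³ − 35x² − 20x. Remainder: 8x² + 28x + 17.
Step 5: lead(8x² + 28x + 17) ÷ lead(D) = 8x² ÷ −2x² = −4. Subtract (−4)·D = 8x² + 28x + 16. Remainder: 1.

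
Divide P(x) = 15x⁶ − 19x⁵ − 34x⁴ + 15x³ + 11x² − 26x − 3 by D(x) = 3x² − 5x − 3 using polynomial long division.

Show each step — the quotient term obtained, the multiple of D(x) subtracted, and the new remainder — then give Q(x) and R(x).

Step 1: lead(15x⁶ − 19x⁵ − 34x⁴ + 15x³ + 11x² − 26x − 3) ÷ lead(D) = 15x⁶ ÷ 3x² = 5x⁴. Subtract (5x⁴)·D = 15x⁶ − 25x⁵ − 15x⁴. Remainder: 6x⁵ − 19x⁴ + 15x³ + 11x² − 26x − 3.
Step 2: lead(6x⁵ − 19x⁴ + 15x³ + 11x² − 26x − 3) ÷ lead(D) = 6x⁵ ÷ 3x² = 2x³. Subtract (2x³)·D = 6x⁵ − 10x⁴ − 6x³. Remainder: −9x⁴ + 21x³ + 11x² − 26x − 3.
Step 3: lead(−9x⁴ + 21x³ + 11x² − 26x − 3) ÷ lead(D) = −9x⁴ ÷ 3x² = −3x². Subtract (−3x²)·D = −9x⁴ + 15x³ + 9x². Remainder: 6x³ + 2x² − 26x − 3.
Step 4: lead(6x³ + 2x² − 26x − 3) ÷ lead(D) = 6x³ ÷ 3x² = 2x. Subtract (2x)·D = 6x³ − 10x² − 6x. Remainder: 12x² − 20x − 3.
Step 5: lead(12x² − 20x − 3) ÷ lead(D) = 12x² ÷ 3x² = 4. Subtract (4)·D = 12x² − 20x − 12. Remainder: 9.

Q(x) = 5x⁴ + 2x³ − 3x² + 2x + 4; R(x) = 9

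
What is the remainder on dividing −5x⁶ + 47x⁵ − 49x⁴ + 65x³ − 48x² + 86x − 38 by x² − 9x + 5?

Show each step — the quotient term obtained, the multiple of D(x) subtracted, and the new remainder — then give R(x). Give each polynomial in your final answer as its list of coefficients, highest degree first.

R = [7]

Step 1: lead(−5x⁶ + 47x⁵ − 49x⁴ + 65x³ − 48x² + 86x − 38) ÷ lead(D) = −5x⁶ ÷ x² = −5x⁴. Subtract (−5x⁴)·D = −5x⁶ + 45x⁵ − 25x⁴. Remainder: 2x⁵ − 24x⁴ + 65x³ − 48x² + 86x − 38.
Step 2: lead(2x⁵ − 24x⁴ + 65x³ − 48x² + 86x − 38) ÷ lead(D) = 2x⁵ ÷ x² = 2x³. Subtract (2x³)·D = 2x⁵ − 18x⁴ + 10x³. Remainder: −6x⁴ + 55x³ − 48x² + 86x − 38.
Step 3: lead(−6x⁴ + 55x³ − 48x² + 86x − 38) ÷ lead(D) = −6x⁴ ÷ x² = −6x². Subtract (−6x²)·D = −6x⁴ + 54x³ − 30x². Remainder: x³ − 18x² + 86x − 38.
Step 4: lead(x³ − 18x² + 86x − 38) ÷ lead(D) = x³ ÷ x² = x. Subtract (x)·D = x³ − 9x² + 5x. Remainder: −9x² + 81x − 38.
Step 5: lead(−9x² + 81x − 38) ÷ lead(D) = −9x² ÷ x² = −9. Subtract (−9)·D = −9x² + 81x − 45. Remainder: 7.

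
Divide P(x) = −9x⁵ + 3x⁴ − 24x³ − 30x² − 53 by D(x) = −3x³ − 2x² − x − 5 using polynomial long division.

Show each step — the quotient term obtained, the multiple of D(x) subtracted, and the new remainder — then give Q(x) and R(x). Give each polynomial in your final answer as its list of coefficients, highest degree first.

Step 1: lead(−9x⁵ + 3x⁴ − 24x³ − 30x² − 53) ÷ lead(D) = −9x⁵ ÷ −3x³ = 3x². Subtract (3x²)·D = −9x⁵ − 6x⁴ − 3x³ − 15x². Remainder: 9x⁴ − 21x³ − 15x² − 53.
Step 2: lead(9x⁴ − 21x³ − 15x² − 53) ÷ lead(D) = 9x⁴ ÷ −3x³ = −3x. Subtract (−3x)·D = 9x⁴ + 6x³ + 3x² + 15x. Remainder: −27x³ − 18x² − 15x − 53.
Step 3: lead(−27x³ − 18x² − 15x − 53) ÷ lead(D) = −27x³ ÷ −3x³ = 9. Subtract (9)·D = −27x³ − 18x² − 9x − 45. Remainder: −6x − 8.

Q = [3, -3, 9]; R = [-6, -8]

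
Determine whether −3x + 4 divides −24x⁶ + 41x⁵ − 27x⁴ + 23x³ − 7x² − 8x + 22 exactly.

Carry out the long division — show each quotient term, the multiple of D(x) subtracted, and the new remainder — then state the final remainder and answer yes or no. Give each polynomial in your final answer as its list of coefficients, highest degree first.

Step 1: lead(−24x⁶ + 41x⁵ − 27x⁴ + 23x³ − 7x² − 8x + 22) ÷ lead(D) = −24x⁶ ÷ −3x = 8x⁵. Subtract (8x⁵)·D = −24x⁶ + 32x⁵. Remainder: 9x⁵ − 27x⁴ + 23x³ − 7x² − 8x + 22.
Step 2: lead(9x⁵ − 27x⁴ + 23x³ − 7x² − 8x + 22) ÷ lead(D) = 9x⁵ ÷ −3x = −3x⁴. Subtract (−3x⁴)·D = 9x⁵ − 12x⁴. Remainder: −15x⁴ + 23x³ − 7x² − 8x + 22.
Step 3: lead(−15x⁴ + 23x³ − 7x² − 8x + 22) ÷ lead(D) = −15x⁴ ÷ −3x = 5x³. Subtract (5x³)·D = −15x⁴ + 20x³. Remainder: 3x³ − 7x² − 8x + 22.
Step 4: lead(3x³ − 7x² − 8x + 22) ÷ lead(D) = 3x³ ÷ −3x = −x². Subtract (−x²)·D = 3x³ − 4x². Remainder: −3x² − 8x + 22.
Step 5: lead(−3x² − 8x + 22) ÷ lead(D) = −3x² ÷ −3x = x. Subtract (x)·D = −3x² + 4x. Remainder: −12x + 22.
Step 6: lead(−12x + 22) ÷ lead(D) = −12x ÷ −3x = 4. Subtract (4)·D = −12x + 16. Remainder: 6.

R = [6], so D(x) is not a factor of P(x). no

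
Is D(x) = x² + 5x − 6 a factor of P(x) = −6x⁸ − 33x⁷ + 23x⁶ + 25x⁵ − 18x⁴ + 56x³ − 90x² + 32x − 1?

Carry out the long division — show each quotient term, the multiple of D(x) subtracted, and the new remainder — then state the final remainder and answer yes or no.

R(x) = −5x − 7, so D(x) is not a factor of P(x). no

Step 1: lead(−6x⁸ − 33x⁷ + 23x⁶ + 25x⁵ − 18x⁴ + 56x³ − 90x² + 32x − 1) ÷ lead(D) = −6x⁸ ÷ x² = −6x⁶. Subtract (−6x⁶)·D = −6x⁸ − 30x⁷ + 36x⁶. Remainder: −3x⁷ − 13x⁶ + 25x⁵ − 18x⁴ + 56x³ − 90x² + 32x − 1.
Step 2: lead(−3x⁷ − 13x⁶ + 25x⁵ − 18x⁴ + 56x³ − 90x² + 32x − 1) ÷ lead(D) = −3x⁷ ÷ x² = −3x⁵. Subtract (−3x⁵)·D = −3x⁷ − 15x⁶ + 18x⁵. Remainder: 2x⁶ + 7x⁵ − 18x⁴ + 56x³ − 90x² + 32x − 1.
Step 3: lead(2x⁶ + 7x⁵ − 18x⁴ + 56x³ − 90x² + 32x − 1) ÷ lead(D) = 2x⁶ ÷ x² = 2x⁴. Subtract (2x⁴)·D = 2x⁶ + 10x⁵ − 12x⁴. Remainder: −3x⁵ − 6x⁴ + 56x³ − 90x² + 32x − 1.
Step 4: lead(−3x⁵ − 6x⁴ + 56x³ − 90x² + 32x − 1) ÷ lead(D) = −3x⁵ ÷ x² = −3x³. Subtract (−3x³)·D = −3x⁵ − 15x⁴ + 18x³. Remainder: 9x⁴ + 38x³ − 90x² + 32x − 1.
Step 5: lead(9x⁴ + 38x³ − 90x² + 32x − 1) ÷ lead(D) = 9x⁴ ÷ x² = 9x². Subtract (9x²)·D = 9x⁴ + 45x³ − 54x². Remainder: −7x³ − 36x² + 32x − 1.
Step 6: lead(−7x³ − 36x² + 32x − 1) ÷ lead(D) = −7x³ ÷ x² = −7x. Subtract (−7x)·D = −7x³ − 35x² + 42x. Remainder: −x² − 10x − 1.
Step 7: lead(−x² − 10x − 1) ÷ lead(D) = −x² ÷ x² = −1. Subtract (−1)·D = −x² − 5x + 6. Remainder: −5x − 7.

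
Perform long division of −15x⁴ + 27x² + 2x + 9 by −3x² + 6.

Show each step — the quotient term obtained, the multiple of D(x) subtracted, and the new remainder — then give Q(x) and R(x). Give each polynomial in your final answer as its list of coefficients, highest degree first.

Step 1: lead(−15x⁴ + 27x² + 2x + 9) ÷ lead(D) = −15x⁴ ÷ −3x² = 5x². Subtract (5x²)·D = −15x⁴ + 30x². Remainder: −3x² + 2x + 9.
Step 2: lead(−3x² + 2x + 9) ÷ lead(D) = −3x² ÷ −3x² = 1. Subtract (1)·D = −3x² + 6. Remainder: 2x + 3.

Q = [5, 0, 1]; R = [2, 3]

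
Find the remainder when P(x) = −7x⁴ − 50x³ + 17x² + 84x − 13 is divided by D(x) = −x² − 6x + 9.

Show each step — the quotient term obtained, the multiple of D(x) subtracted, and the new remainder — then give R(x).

R(x) = 5

Step 1: lead(−7x⁴ − 50x³ + 17x² + 84x − 13) ÷ lead(D) = −7x⁴ ÷ −x² = 7x². Subtract (7x²)·D = −7x⁴ − 42x³ + 63x². Remainder: −8x³ − 46x² + 84x − 13.
Step 2: lead(−8x³ − 46x² + 84x − 13) ÷ lead(D) = −8x³ ÷ −x² = 8x. Subtract (8x)·D = −8x³ − 48x² + 72x. Remainder: 2x² + 12x − 13.
Step 3: lead(2x² + 12x − 13) ÷ lead(D) = 2x² ÷ −x² = −2. Subtract (−2)·D = 2x² + 12x − 18. Remainder: 5.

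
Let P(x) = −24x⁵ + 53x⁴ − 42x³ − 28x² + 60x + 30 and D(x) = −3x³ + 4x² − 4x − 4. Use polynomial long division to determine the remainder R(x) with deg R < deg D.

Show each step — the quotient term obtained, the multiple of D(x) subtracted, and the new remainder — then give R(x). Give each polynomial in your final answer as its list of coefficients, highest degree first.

R = [8, 6]

Step 1: lead(−24x⁵ + 53x⁴ − 42x³ − 28x² + 60x + 30) ÷ lead(D) = −24x⁵ ÷ −3x³ = 8x². Subtract (8x²)·D = −24x⁵ + 32x⁴ − 32x³ − 32x². Remainder: 21x⁴ − 10x³ + 4x² + 60x + 30.
Step 2: lead(21x⁴ − 10x³ + 4x² + 60x + 30) ÷ lead(D) = 21x⁴ ÷ −3x³ = −7x. Subtract (−7x)·D = 21x⁴ − 28x³ + 28x² + 28x. Remainder: 18x³ − 24x² + 32x + 30.
Step 3: lead(18x³ − 24x² + 32x + 30) ÷ lead(D) = 18x³ ÷ −3x³ = −6. Subtract (−6)·D = 18x³ − 24x² + 24x + 24. Remainder: 8x + 6.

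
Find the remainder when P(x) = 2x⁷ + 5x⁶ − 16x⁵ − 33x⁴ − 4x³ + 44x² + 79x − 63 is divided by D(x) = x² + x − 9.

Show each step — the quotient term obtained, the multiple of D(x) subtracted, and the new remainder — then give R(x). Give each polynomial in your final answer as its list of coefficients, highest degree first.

Step 1: lead(2x⁷ + 5x⁶ − 16x⁵ − 33x⁴ − 4x³ + 44x² + 79x − 63) ÷ lead(D) = 2x⁷ ÷ x² = 2x⁵. Subtract (2x⁵)·D = 2x⁷ + 2x⁶ − 18x⁵. Remainder: 3x⁶ + 2x⁵ − 33x⁴ − 4x³ + 44x² + 79x − 63.
Step 2: lead(3x⁶ + 2x⁵ − 33x⁴ − 4x³ + 44x² + 79x − 63) ÷ lead(D) = 3x⁶ ÷ x² = 3x⁴. Subtract (3x⁴)·D = 3x⁶ + 3x⁵ − 27x⁴. Remainder: −x⁵ − 6x⁴ − 4x³ + 44x² + 79x − 63.
Step 3: lead(−x⁵ − 6x⁴ − 4x³ + 44x² + 79x − 63) ÷ lead(D) = −x⁵ ÷ x² = −x³. Subtract (−x³)·D = −x⁵ − x⁴ + 9x³. Remainder: −5x⁴ − 13x³ + 44x² + 79x − 63.
Step 4: lead(−5x⁴ − 13x³ + 44x² + 79x − 63) ÷ lead(D) = −5x⁴ ÷ x² = −5x². Subtract (−5x²)·D = −5x⁴ − 5x³ + 45x². Remainder: −8x³ − x² + 79x − 63.
Step 5: lead(−8x³ − x² + 79x − 63) ÷ lead(D) = −8x³ ÷ x² = −8x. Subtract (−8x)·D = −8x³ − 8x² + 72x. Remainder: 7x² + 7x − 63.
Step 6: lead(7x² + 7x − 63) ÷ lead(D) = 7x² ÷ x² = 7. Subtract (7)·D = 7x² + 7x − 63. Remainder: 0.

R = [0]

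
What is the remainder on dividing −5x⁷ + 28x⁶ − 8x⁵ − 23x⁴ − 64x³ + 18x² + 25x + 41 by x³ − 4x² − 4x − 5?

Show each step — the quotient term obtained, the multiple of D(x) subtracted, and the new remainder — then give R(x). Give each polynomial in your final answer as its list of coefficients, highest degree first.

R = [6, -7, 1]

Step 1: lead(−5x⁷ + 28x⁶ − 8x⁵ − 23x⁴ − 64x³ + 18x² + 25x + 41) ÷ lead(D) = −5x⁷ ÷ x³ = −5x⁴. Subtract (−5x⁴)·D = −5x⁷ + 20x⁶ + 20x⁵ + 25x⁴. Remainder: 8x⁶ − 28x⁵ − 48x⁴ − 64x³ + 18x² + 25x + 41.
Step 2: lead(8x⁶ − 28x⁵ − 48x⁴ − 64x³ + 18x² + 25x + 41) ÷ lead(D) = 8x⁶ ÷ x³ = 8x³. Subtract (8x³)·D = 8x⁶ − 32x⁵ − 32x⁴ − 40x³. Remainder: 4x⁵ − 16x⁴ − 24x³ + 18x² + 25x + 41.
Step 3: lead(4x⁵ − 16x⁴ − 24x³ + 18x² + 25x + 41) ÷ lead(D) = 4x⁵ ÷ x³ = 4x². Subtract (4x²)·D = 4x⁵ − 16x⁴ − 16x³ − 20x². Remainder: −8x³ + 38x² + 25x + 41.
Step 4: lead(−8x³ + 38x² + 25x + 41) ÷ lead(D) = −8x³ ÷ x³ = −8. Subtract (−8)·D = −8x³ + 32x² + 32x + 40. Remainder: 6x² − 7x + 1.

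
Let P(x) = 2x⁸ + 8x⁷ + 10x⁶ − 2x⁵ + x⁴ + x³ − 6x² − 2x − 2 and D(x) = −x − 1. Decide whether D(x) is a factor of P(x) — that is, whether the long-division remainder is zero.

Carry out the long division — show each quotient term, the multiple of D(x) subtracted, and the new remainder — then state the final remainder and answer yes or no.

R(x) = 0, so D(x) is a factor of P(x). yes

Step 1: lead(2x⁸ + 8x⁷ + 10x⁶ − 2x⁵ + x⁴ + x³ − 6x² − 2x − 2) ÷ lead(D) = 2x⁸ ÷ −x = −2x⁷. Subtract (−2x⁷)·D = 2x⁸ + 2x⁷. Remainder: 6x⁷ + 10x⁶ − 2x⁵ + x⁴ + x³ − 6x² − 2x − 2.
Step 2: lead(6x⁷ + 10x⁶ − 2x⁵ + x⁴ + x³ − 6x² − 2x − 2) ÷ lead(D) = 6x⁷ ÷ −x = −6x⁶. Subtract (−6x⁶)·D = 6x⁷ + 6x⁶. Remainder: 4x⁶ − 2x⁵ + x⁴ + x³ − 6x² − 2x − 2.
Step 3: lead(4x⁶ − 2x⁵ + x⁴ + x³ − 6x² − 2x − 2) ÷ lead(D) = 4x⁶ ÷ −x = −4x⁵. Subtract (−4x⁵)·D = 4x⁶ + 4x⁵. Remainder: −6x⁵ + x⁴ + x³ − 6x² − 2x − 2.
Step 4: lead(−6x⁵ + x⁴ + x³ − 6x² − 2x − 2) ÷ lead(D) = −6x⁵ ÷ −x = 6x⁴. Subtract (6x⁴)·D = −6x⁵ − 6x⁴. Remainder: 7x⁴ + x³ − 6x² − 2x − 2.
Step 5: lead(7x⁴ + x³ − 6x² − 2x − 2) ÷ lead(D) = 7x⁴ ÷ −x = −7x³. Subtract (−7x³)·D = 7x⁴ + 7x³. Remainder: −6x³ − 6x² − 2x − 2.
Step 6: lead(−6x³ − 6x² − 2x − 2) ÷ lead(D) = −6x³ ÷ −x = 6x². Subtract (6x²)·D = −6x³ − 6x². Remainder: −2x − 2.
Step 7: lead(−2x − 2) ÷ lead(D) = −2x ÷ −x = 2. Subtract (2)·D = −2x − 2. Remainder: 0.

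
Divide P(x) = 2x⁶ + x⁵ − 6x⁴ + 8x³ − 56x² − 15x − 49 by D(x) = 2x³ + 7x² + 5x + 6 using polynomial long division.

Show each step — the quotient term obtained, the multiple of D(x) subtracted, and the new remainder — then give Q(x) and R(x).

Q(x) = x³ − 3x² + 5x − 9; R(x) = 5

Step 1: lead(2x⁶ + x⁵ − 6x⁴ + 8x³ − 56x² − 15x − 49) ÷ lead(D) = 2x⁶ ÷ 2x³ = x³. Subtract (x³)·D = 2x⁶ + 7x⁵ + 5x⁴ + 6x³. Remainder: −6x⁵ − 11x⁴ + 2x³ − 56x² − 15x − 49.
Step 2: lead(−6x⁵ − 11x⁴ + 2x³ − 56x² − 15x − 49) ÷ lead(D) = −6x⁵ ÷ 2x³ = −3x². Subtract (−3x²)·D = −6x⁵ − 21x⁴ − 15x³ − 18x². Remainder: 10x⁴ + 17x³ − 38x² − 15x − 49.
Step 3: lead(10x⁴ + 17x³ − 38x² − 15x − 49) ÷ lead(D) = 10x⁴ ÷ 2x³ = 5x. Subtract (5x)·D = 10x⁴ + 35x³ + 25x² + 30x. Remainder: −18x³ − 63x² − 45x − 49.
Step 4: lead(−18x³ − 63x² − 45x − 49) ÷ lead(D) = −18x³ ÷ 2x³ = −9. Subtract (−9)·D = −18x³ − 63x² − 45x − 54. Remainder: 5.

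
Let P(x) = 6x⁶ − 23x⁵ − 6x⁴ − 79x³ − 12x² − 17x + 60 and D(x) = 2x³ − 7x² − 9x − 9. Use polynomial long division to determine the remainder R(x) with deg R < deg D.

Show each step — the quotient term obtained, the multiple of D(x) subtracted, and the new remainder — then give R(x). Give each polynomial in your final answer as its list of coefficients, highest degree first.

Step 1: lead(6x⁶ − 23x⁵ − 6x⁴ − 79x³ − 12x² − 17x + 60) ÷ lead(D) = 6x⁶ ÷ 2x³ = 3x³. Subtract (3x³)·D = 6x⁶ − 21x⁵ − 27x⁴ − 27x³. Remainder: −2x⁵ + 21x⁴ − 52x³ − 12x² − 17x + 60.
Step 2: lead(−2x⁵ + 21x⁴ − 52x³ − 12x² − 17x + 60) ÷ lead(D) = −2x⁵ ÷ 2x³ = −x². Subtract (−x²)·D = −2x⁵ + 7x⁴ + 9x³ + 9x². Remainder: 14x⁴ − 61x³ − 21x² − 17x + 60.
Step 3: lead(14x⁴ − 61x³ − 21x² − 17x + 60) ÷ lead(D) = 14x⁴ ÷ 2x³ = 7x. Subtract (7x)·D = 14x⁴ − 49x³ − 63x² − 63x. Remainder: −12x³ + 42x² + 46x + 60.
Step 4: lead(−12x³ + 42x² + 46x + 60) ÷ lead(D) = −12x³ ÷ 2x³ = −6. Subtract (−6)·D = −12x³ + 42x² + 54x + 54. Remainder: −8x + 6.

R = [-8, 6]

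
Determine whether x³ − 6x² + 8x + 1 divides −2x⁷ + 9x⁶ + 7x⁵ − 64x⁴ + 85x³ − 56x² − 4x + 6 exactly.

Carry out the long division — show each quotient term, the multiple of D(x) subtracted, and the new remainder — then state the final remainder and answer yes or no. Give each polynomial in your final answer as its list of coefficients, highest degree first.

Step 1: lead(−2x⁷ + 9x⁶ + 7x⁵ − 64x⁴ + 85x³ − 56x² − 4x + 6) ÷ lead(D) = −2x⁷ ÷ x³ = −2x⁴. Subtract (−2x⁴)·D = −2x⁷ + 12x⁶ − 16x⁵ − 2x⁴. Remainder: −3x⁶ + 23x⁵ − 62x⁴ + 85x³ − 56x² − 4x + 6.
Step 2: lead(−3x⁶ + 23x⁵ − 62x⁴ + 85x³ − 56x² − 4x + 6) ÷ lead(D) = −3x⁶ ÷ x³ = −3x³. Subtract (−3x³)·D = −3x⁶ + 18x⁵ − 24x⁴ − 3x³. Remainder: 5x⁵ − 38x⁴ + 88x³ − 56x² − 4x + 6.
Step 3: lead(5x⁵ − 38x⁴ + 88x³ − 56x² − 4x + 6) ÷ lead(D) = 5x⁵ ÷ x³ = 5x². Subtract (5x²)·D = 5x⁵ − 30x⁴ + 40x³ + 5x². Remainder: −8x⁴ + 48x³ − 61x² − 4x + 6.
Step 4: lead(−8x⁴ + 48x³ − 61x² − 4x + 6) ÷ lead(D) = −8x⁴ ÷ x³ = −8x. Subtract (−8x)·D = −8x⁴ + 48x³ − 64x² − 8x. Remainder: 3x² + 4x + 6.

R = [3, 4, 6], so D(x) is not a factor of P(x). no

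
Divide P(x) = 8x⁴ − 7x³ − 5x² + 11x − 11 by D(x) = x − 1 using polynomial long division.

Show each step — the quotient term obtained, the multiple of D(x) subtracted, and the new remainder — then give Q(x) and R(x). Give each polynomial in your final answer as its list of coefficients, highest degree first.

Step 1: lead(8x⁴ − 7x³ − 5x² + 11x − 11) ÷ lead(D) = 8x⁴ ÷ x = 8x³. Subtract (8x³)·D = 8x⁴ − 8x³. Remainder: x³ − 5x² + 11x − 11.
Step 2: lead(x³ − 5x² + 11x − 11) ÷ lead(D) = x³ ÷ x = x². Subtract (x²)·D = x³ − x². Remainder: −4x² + 11x − 11.
Step 3: lead(−4x² + 11x − 11) ÷ lead(D) = −4x² ÷ x = −4x. Subtract (−4x)·D = −4x² + 4x. Remainder: 7x − 11.
Step 4: lead(7x − 11) ÷ lead(D) = 7x ÷ x = 7. Subtract (7)·D = 7x − 7. Remainder: −4.

Q = [8, 1, -4, 7]; R = [-4]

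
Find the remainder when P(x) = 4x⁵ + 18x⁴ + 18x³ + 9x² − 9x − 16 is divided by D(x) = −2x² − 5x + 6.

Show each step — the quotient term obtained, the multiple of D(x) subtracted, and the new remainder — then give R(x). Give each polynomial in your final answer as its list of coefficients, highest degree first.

R = [1, 8]

Step 1: lead(4x⁵ + 18x⁴ + 18x³ + 9x² − 9x − 16) ÷ lead(D) = 4x⁵ ÷ −2x² = −2x³. Subtract (−2x³)·D = 4x⁵ + 10x⁴ − 12x³. Remainder: 8x⁴ + 30x³ + 9x² − 9x − 16.
Step 2: lead(8x⁴ + 30x³ + 9x² − 9x − 16) ÷ lead(D) = 8x⁴ ÷ −2x² = −4x². Subtract (−4x²)·D = 8x⁴ + 20x³ − 24x². Remainder: 10x³ + 33x² − 9x − 16.
Step 3: lead(10x³ + 33x² − 9x − 16) ÷ lead(D) = 10x³ ÷ −2x² = −5x. Subtract (−5x)·D = 10x³ + 25x² − 30x. Remainder: 8x² + 21x − 16.
Step 4: lead(8x² + 21x − 16) ÷ lead(D) = 8x² ÷ −2x² = −4. Subtract (−4)·D = 8x² + 20x − 24. Remainder: x + 8.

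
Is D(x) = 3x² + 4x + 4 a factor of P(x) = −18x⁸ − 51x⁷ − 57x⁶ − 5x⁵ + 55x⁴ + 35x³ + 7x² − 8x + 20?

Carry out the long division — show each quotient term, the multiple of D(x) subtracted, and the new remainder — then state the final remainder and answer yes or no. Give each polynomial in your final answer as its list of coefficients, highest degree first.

Step 1: lead(−18x⁸ − 51x⁷ − 57x⁶ − 5x⁵ + 55x⁴ + 35x³ + 7x² − 8x + 20) ÷ lead(D) = −18x⁸ ÷ 3x² = −6x⁶. Subtract (−6x⁶)·D = −18x⁸ − 24x⁷ − 24x⁶. Remainder: −27x⁷ − 33x⁶ − 5x⁵ + 55x⁴ + 35x³ + 7x² − 8x + 20.
Step 2: lead(−27x⁷ − 33x⁶ − 5x⁵ + 55x⁴ + 35x³ + 7x² − 8x + 20) ÷ lead(D) = −27x⁷ ÷ 3x² = −9x⁵. Subtract (−9x⁵)·D = −27x⁷ − 36x⁶ − 36x⁵. Remainder: 3x⁶ + 31x⁵ + 55x⁴ + 35x³ + 7x² − 8x + 20.
Step 3: lead(3x⁶ + 31x⁵ + 55x⁴ + 35x³ + 7x² − 8x + 20) ÷ lead(D) = 3x⁶ ÷ 3x² = x⁴. Subtract (x⁴)·D = 3x⁶ + 4x⁵ + 4x⁴. Remainder: 27x⁵ + 51x⁴ + 35x³ + 7x² − 8x + 20.
Step 4: lead(27x⁵ + 51x⁴ + 35x³ + 7x² − 8x + 20) ÷ lead(D) = 27x⁵ ÷ 3x² = 9x³. Subtract (9x³)·D = 27x⁵ + 36x⁴ + 36x³. Remainder: 15x⁴ − x³ + 7x² − 8x + 20.
Step 5: lead(15x⁴ − x³ + 7x² − 8x + 20) ÷ lead(D) = 15x⁴ ÷ 3x² = 5x². Subtract (5x²)·D = 15x⁴ + 20x³ + 20x². Remainder: −21x³ − 13x² − 8x + 20.
Step 6: lead(−21x³ − 13x² − 8x + 20) ÷ lead(D) = −21x³ ÷ 3x² = −7x. Subtract (−7x)·D = −21x³ − 28x² − 28x. Remainder: 15x² + 20x + 20.
Step 7: lead(15x² + 20x + 20) ÷ lead(D) = 15x² ÷ 3x² = 5. Subtract (5)·D = 15x² + 20x + 20. Remainder: 0.

R = [0], so D(x) is a factor of P(x). yes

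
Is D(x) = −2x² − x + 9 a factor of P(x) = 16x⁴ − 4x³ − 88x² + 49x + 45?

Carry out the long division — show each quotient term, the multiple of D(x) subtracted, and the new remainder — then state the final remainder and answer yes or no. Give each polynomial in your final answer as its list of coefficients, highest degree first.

Step 1: lead(16x⁴ − 4x³ − 88x² + 49x + 45) ÷ lead(D) = 16x⁴ ÷ −2x² = −8x². Subtract (−8x²)·D = 16x⁴ + 8x³ − 72x². Remainder: −12x³ − 16x² + 49x + 45.
Step 2: lead(−12x³ − 16x² + 49x + 45) ÷ lead(D) = −12x³ ÷ −2x² = 6x. Subtract (6x)·D = −12x³ − 6x² + 54x. Remainder: −10x² − 5x + 45.
Step 3: lead(−10x² − 5x + 45) ÷ lead(D) = −10x² ÷ −2x² = 5. Subtract (5)·D = −10x² − 5x + 45. Remainder: 0.

R = [0], so D(x) is a factor of P(x). yes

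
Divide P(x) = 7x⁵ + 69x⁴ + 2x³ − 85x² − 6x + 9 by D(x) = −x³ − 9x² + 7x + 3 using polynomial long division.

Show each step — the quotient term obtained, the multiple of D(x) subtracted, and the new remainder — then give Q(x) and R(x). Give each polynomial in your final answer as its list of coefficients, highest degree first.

Step 1: lead(7x⁵ + 69x⁴ + 2x³ − 85x² − 6x + 9) ÷ lead(D) = 7x⁵ ÷ −x³ = −7x². Subtract (−7x²)·D = 7x⁵ + 63x⁴ − 49x³ − 21x². Remainder: 6x⁴ + 51x³ − 64x² − 6x + 9.
Step 2: lead(6x⁴ + 51x³ − 64x² − 6x + 9) ÷ lead(D) = 6x⁴ ÷ −x³ = −6x. Subtract (−6x)·D = 6x⁴ + 54x³ − 42x² − 18x. Remainder: −3x³ − 22x² + 12x + 9.
Step 3: lead(−3x³ − 22x² + 12x + 9) ÷ lead(D) = −3x³ ÷ −x³ = 3. Subtract (3)·D = −3x³ − 27x² + 21x + 9. Remainder: 5x² − 9x.

Q = [-7, -6, 3]; R = [5, -9, 0]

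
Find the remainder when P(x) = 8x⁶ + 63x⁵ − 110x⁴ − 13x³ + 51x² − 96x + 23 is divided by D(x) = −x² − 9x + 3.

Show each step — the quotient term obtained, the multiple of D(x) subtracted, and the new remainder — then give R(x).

Step 1: lead(8x⁶ + 63x⁵ − 110x⁴ − 13x³ + 51x² − 96x + 23) ÷ lead(D) = 8x⁶ ÷ −x² = −8x⁴. Subtract (−8x⁴)·D = 8x⁶ + 72x⁵ − 24x⁴. Remainder: −9x⁵ − 86x⁴ − 13x³ + 51x² − 96x + 23.
Step 2: lead(−9x⁵ − 86x⁴ − 13x³ + 51x² − 96x + 23) ÷ lead(D) = −9x⁵ ÷ −x² = 9x³. Subtract (9x³)·D = −9x⁵ − 81x⁴ + 27x³. Remainder: −5x⁴ − 40x³ + 51x² − 96x + 23.
Step 3: lead(−5x⁴ − 40x³ + 51x² − 96x + 23) ÷ lead(D) = −5x⁴ ÷ −x² = 5x². Subtract (5x²)·D = −5x⁴ − 45x³ + 15x². Remainder: 5x³ + 36x² − 96x + 23.
Step 4: lead(5x³ + 36x² − 96x + 23) ÷ lead(D) = 5x³ ÷ −x² = −5x. Subtract (−5x)·D = 5x³ + 45x² − 15x. Remainder: −9x² − 81x + 23.
Step 5: lead(−9x² − 81x + 23) ÷ lead(D) = −9x² ÷ −x² = 9. Subtract (9)·D = −9x² − 81x + 27. Remainder: −4.

R(x) = −4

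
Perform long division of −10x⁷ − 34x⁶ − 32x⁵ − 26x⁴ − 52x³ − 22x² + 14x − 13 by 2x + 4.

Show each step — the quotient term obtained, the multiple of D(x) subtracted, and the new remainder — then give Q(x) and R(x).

Step 1: lead(−10x⁷ − 34x⁶ − 32x⁵ − 26x⁴ − 52x³ − 22x² + 14x − 13) ÷ lead(D) = −10x⁷ ÷ 2x = −5x⁶. Subtract (−5x⁶)·D = −10x⁷ − 20x⁶. Remainder: −14x⁶ − 32x⁵ − 26x⁴ − 52x³ − 22x² + 14x − 13.
Step 2: lead(−14x⁶ − 32x⁵ − 26x⁴ − 52x³ − 22x² + 14x − 13) ÷ lead(D) = −14x⁶ ÷ 2x = −7x⁵. Subtract (−7x⁵)·D = −14x⁶ − 28x⁵. Remainder: −4x⁵ − 26x⁴ − 52x³ − 22x² + 14x − 13.
Step 3: lead(−4x⁵ − 26x⁴ − 52x³ − 22x² + 14x − 13) ÷ lead(D) = −4x⁵ ÷ 2x = −2x⁴. Subtract (−2x⁴)·D = −4x⁵ − 8x⁴. Remainder: −18x⁴ − 52x³ − 22x² + 14x − 13.
Step 4: lead(−18x⁴ − 52x³ − 22x² + 14x − 13) ÷ lead(D) = −18x⁴ ÷ 2x = −9x³. Subtract (−9x³)·D = −18x⁴ − 36x³. Remainder: −16x³ − 22x² + 14x − 13.
Step 5: lead(−16x³ − 22x² + 14x − 13) ÷ lead(D) = −16x³ ÷ 2x = −8x². Subtract (−8x²)·D = −16x³ − 32x². Remainder: 10x² + 14x − 13.
Step 6: lead(10x² + 14x − 13) ÷ lead(D) = 10x² ÷ 2x = 5x. Subtract (5x)·D = 10x² + 20x. Remainder: −6x − 13.
Step 7: lead(−6x − 13) ÷ lead(D) = −6x ÷ 2x = −3. Subtract (−3)·D = −6x − 12. Remainder: −1.

Q(x) = −5x⁶ − 7x⁵ − 2x⁴ − 9x³ − 8x² + 5x − 3; R(x) = −1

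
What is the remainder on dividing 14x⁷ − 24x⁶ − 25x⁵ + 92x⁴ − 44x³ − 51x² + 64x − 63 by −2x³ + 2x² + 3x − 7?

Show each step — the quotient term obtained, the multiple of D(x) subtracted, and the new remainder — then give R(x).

R(x) = 3x² − 9x − 7

Step 1: lead(14x⁷ − 24x⁶ − 25x⁵ + 92x⁴ − 44x³ − 51x² + 64x − 63) ÷ lead(D) = 14x⁷ ÷ −2x³ = −7x⁴. Subtract (−7x⁴)·D = 14x⁷ − 14x⁶ − 21x⁵ + 49x⁴. Remainder: −10x⁶ − 4x⁵ + 43x⁴ − 44x³ − 51x² + 64x − 63.
Step 2: lead(−10x⁶ − 4x⁵ + 43x⁴ − 44x³ − 51x² + 64x − 63) ÷ lead(D) = −10x⁶ ÷ −2x³ = 5x³. Subtract (5x³)·D = −10x⁶ + 10x⁵ + 15x⁴ − 35x³. Remainder: −14x⁵ + 28x⁴ − 9x³ − 51x² + 64x − 63.
Step 3: lead(−14x⁵ + 28x⁴ − 9x³ − 51x² + 64x − 63) ÷ lead(D) = −14x⁵ ÷ −2x³ = 7x². Subtract (7x²)·D = −14x⁵ + 14x⁴ + 21x³ − 49x². Remainder: 14x⁴ − 30x³ − 2x² + 64x − 63.
Step 4: lead(14x⁴ − 30x³ − 2x² + 64x − 63) ÷ lead(D) = 14x⁴ ÷ −2x³ = −7x. Subtract (−7x)·D = 14x⁴ − 14x³ − 21x² + 49x. Remainder: −16x³ + 19x² + 15x − 63.
Step 5: lead(−16x³ + 19x² + 15x − 63) ÷ lead(D) = −16x³ ÷ −2x³ = 8. Subtract (8)·D = −16x³ + 16x² + 24x − 56. Remainder: 3x² − 9x − 7.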